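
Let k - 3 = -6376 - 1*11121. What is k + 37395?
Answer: 19901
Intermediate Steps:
k = -17494 (k = 3 + (-6376 - 1*11121) = 3 + (-6376 - 11121) = 3 - 17497 = -17494)
k + 37395 = -17494 + 37395 = 19901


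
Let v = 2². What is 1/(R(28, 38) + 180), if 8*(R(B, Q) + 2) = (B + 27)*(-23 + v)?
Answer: 8/379 ≈ 0.021108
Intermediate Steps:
v = 4
R(B, Q) = -529/8 - 19*B/8 (R(B, Q) = -2 + ((B + 27)*(-23 + 4))/8 = -2 + ((27 + B)*(-19))/8 = -2 + (-513 - 19*B)/8 = -2 + (-513/8 - 19*B/8) = -529/8 - 19*B/8)
1/(R(28, 38) + 180) = 1/((-529/8 - 19/8*28) + 180) = 1/((-529/8 - 133/2) + 180) = 1/(-1061/8 + 180) = 1/(379/8) = 8/379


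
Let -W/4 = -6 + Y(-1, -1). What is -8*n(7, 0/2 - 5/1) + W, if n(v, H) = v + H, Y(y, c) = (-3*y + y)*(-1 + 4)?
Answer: -16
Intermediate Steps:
Y(y, c) = -6*y (Y(y, c) = -2*y*3 = -6*y)
n(v, H) = H + v
W = 0 (W = -4*(-6 - 6*(-1)) = -4*(-6 + 6) = -4*0 = 0)
-8*n(7, 0/2 - 5/1) + W = -8*((0/2 - 5/1) + 7) + 0 = -8*((0*(½) - 5*1) + 7) + 0 = -8*((0 - 5) + 7) + 0 = -8*(-5 + 7) + 0 = -8*2 + 0 = -16 + 0 = -16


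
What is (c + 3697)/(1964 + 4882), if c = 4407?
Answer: 4052/3423 ≈ 1.1838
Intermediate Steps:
(c + 3697)/(1964 + 4882) = (4407 + 3697)/(1964 + 4882) = 8104/6846 = 8104*(1/6846) = 4052/3423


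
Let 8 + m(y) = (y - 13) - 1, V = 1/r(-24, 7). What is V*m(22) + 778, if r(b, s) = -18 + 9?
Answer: 778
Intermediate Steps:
r(b, s) = -9
V = -⅑ (V = 1/(-9) = -⅑ ≈ -0.11111)
m(y) = -22 + y (m(y) = -8 + ((y - 13) - 1) = -8 + ((-13 + y) - 1) = -8 + (-14 + y) = -22 + y)
V*m(22) + 778 = -(-22 + 22)/9 + 778 = -⅑*0 + 778 = 0 + 778 = 778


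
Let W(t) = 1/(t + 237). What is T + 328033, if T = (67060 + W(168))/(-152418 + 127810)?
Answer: 3269228446619/9966240 ≈ 3.2803e+5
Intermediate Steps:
W(t) = 1/(237 + t)
T = -27159301/9966240 (T = (67060 + 1/(237 + 168))/(-152418 + 127810) = (67060 + 1/405)/(-24608) = (67060 + 1/405)*(-1/24608) = (27159301/405)*(-1/24608) = -27159301/9966240 ≈ -2.7251)
T + 328033 = -27159301/9966240 + 328033 = 3269228446619/9966240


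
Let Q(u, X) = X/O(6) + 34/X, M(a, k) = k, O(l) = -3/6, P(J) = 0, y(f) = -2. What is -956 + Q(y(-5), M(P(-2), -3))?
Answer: -2884/3 ≈ -961.33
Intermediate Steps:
O(l) = -½ (O(l) = -3*⅙ = -½)
Q(u, X) = -2*X + 34/X (Q(u, X) = X/(-½) + 34/X = X*(-2) + 34/X = -2*X + 34/X)
-956 + Q(y(-5), M(P(-2), -3)) = -956 + (-2*(-3) + 34/(-3)) = -956 + (6 + 34*(-⅓)) = -956 + (6 - 34/3) = -956 - 16/3 = -2884/3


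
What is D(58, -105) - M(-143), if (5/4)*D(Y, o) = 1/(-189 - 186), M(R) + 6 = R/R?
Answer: 9371/1875 ≈ 4.9979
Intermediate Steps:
M(R) = -5 (M(R) = -6 + R/R = -6 + 1 = -5)
D(Y, o) = -4/1875 (D(Y, o) = 4/(5*(-189 - 186)) = (⅘)/(-375) = (⅘)*(-1/375) = -4/1875)
D(58, -105) - M(-143) = -4/1875 - 1*(-5) = -4/1875 + 5 = 9371/1875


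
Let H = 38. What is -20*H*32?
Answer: -24320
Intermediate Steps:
-20*H*32 = -20*38*32 = -760*32 = -24320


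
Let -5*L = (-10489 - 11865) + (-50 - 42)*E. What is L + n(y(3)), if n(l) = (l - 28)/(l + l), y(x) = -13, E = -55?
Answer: 449849/130 ≈ 3460.4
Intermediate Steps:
n(l) = (-28 + l)/(2*l) (n(l) = (-28 + l)/((2*l)) = (-28 + l)*(1/(2*l)) = (-28 + l)/(2*l))
L = 17294/5 (L = -((-10489 - 11865) + (-50 - 42)*(-55))/5 = -(-22354 - 92*(-55))/5 = -(-22354 + 5060)/5 = -⅕*(-17294) = 17294/5 ≈ 3458.8)
L + n(y(3)) = 17294/5 + (½)*(-28 - 13)/(-13) = 17294/5 + (½)*(-1/13)*(-41) = 17294/5 + 41/26 = 449849/130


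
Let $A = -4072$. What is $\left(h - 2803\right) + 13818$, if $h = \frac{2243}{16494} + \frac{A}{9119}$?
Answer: $\frac{1656706068139}{150408786} \approx 11015.0$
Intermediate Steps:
$h = - \frac{46709651}{150408786}$ ($h = \frac{2243}{16494} - \frac{4072}{9119} = - \frac{46709651}{150408786} \approx -0.31055$)
$\left(h - 2803\right) + 13818 = \left(- \frac{46709651}{150408786} - 2803\right) + 13818 = - \frac{421642536809}{150408786} + 13818 = \frac{1656706068139}{150408786}$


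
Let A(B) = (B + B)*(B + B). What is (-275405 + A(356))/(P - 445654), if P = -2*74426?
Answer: -21049/54046 ≈ -0.38946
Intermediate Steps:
P = -148852
A(B) = 4*B² (A(B) = (2*B)*(2*B) = 4*B²)
(-275405 + A(356))/(P - 445654) = (-275405 + 4*356²)/(-148852 - 445654) = (-275405 + 4*126736)/(-594506) = (-275405 + 506944)*(-1/594506) = 231539*(-1/594506) = -21049/54046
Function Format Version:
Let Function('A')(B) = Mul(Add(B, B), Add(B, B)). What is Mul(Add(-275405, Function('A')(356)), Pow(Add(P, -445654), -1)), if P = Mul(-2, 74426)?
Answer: Rational(-21049, 54046) ≈ -0.38946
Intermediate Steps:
P = -148852
Function('A')(B) = Mul(4, Pow(B, 2)) (Function('A')(B) = Mul(Mul(2, B), Mul(2, B)) = Mul(4, Pow(B, 2)))
Mul(Add(-275405, Function('A')(356)), Pow(Add(P, -445654), -1)) = Mul(Add(-275405, Mul(4, Pow(356, 2))), Pow(Add(-148852, -445654), -1)) = Mul(Add(-275405, Mul(4, 126736)), Pow(-594506, -1)) = Mul(Add(-275405, 506944), Rational(-1, 594506)) = Mul(231539, Rational(-1, 594506)) = Rational(-21049, 54046)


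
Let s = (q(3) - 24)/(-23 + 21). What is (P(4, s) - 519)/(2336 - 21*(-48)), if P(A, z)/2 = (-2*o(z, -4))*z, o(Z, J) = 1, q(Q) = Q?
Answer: -51/304 ≈ -0.16776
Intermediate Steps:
s = 21/2 (s = (3 - 24)/(-23 + 21) = -21/(-2) = -21*(-½) = 21/2 ≈ 10.500)
P(A, z) = -4*z (P(A, z) = 2*((-2*1)*z) = 2*(-2*z) = -4*z)
(P(4, s) - 519)/(2336 - 21*(-48)) = (-4*21/2 - 519)/(2336 - 21*(-48)) = (-42 - 519)/(2336 + 1008) = -561/3344 = -561*1/3344 = -51/304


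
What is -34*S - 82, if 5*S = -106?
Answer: 3194/5 ≈ 638.80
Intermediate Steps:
S = -106/5 (S = (⅕)*(-106) = -106/5 ≈ -21.200)
-34*S - 82 = -34*(-106/5) - 82 = 3604/5 - 82 = 3194/5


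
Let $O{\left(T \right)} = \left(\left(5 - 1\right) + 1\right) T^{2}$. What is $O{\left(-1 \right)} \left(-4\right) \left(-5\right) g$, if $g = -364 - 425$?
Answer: $-78900$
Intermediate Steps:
$O{\left(T \right)} = 5 T^{2}$ ($O{\left(T \right)} = \left(4 + 1\right) T^{2} = 5 T^{2}$)
$g = -789$
$O{\left(-1 \right)} \left(-4\right) \left(-5\right) g = 5 \left(-1\right)^{2} \left(-4\right) \left(-5\right) \left(-789\right) = 5 \cdot 1 \left(-4\right) \left(-5\right) \left(-789\right) = 5 \left(-4\right) \left(-5\right) \left(-789\right) = \left(-20\right) \left(-5\right) \left(-789\right) = 100 \left(-789\right) = -78900$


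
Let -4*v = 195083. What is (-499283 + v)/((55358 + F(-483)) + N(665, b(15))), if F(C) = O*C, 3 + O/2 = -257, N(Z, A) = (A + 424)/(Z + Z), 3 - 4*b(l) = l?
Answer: -1457822975/815338722 ≈ -1.7880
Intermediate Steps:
v = -195083/4 (v = -1/4*195083 = -195083/4 ≈ -48771.)
b(l) = 3/4 - l/4
N(Z, A) = (424 + A)/(2*Z) (N(Z, A) = (424 + A)/((2*Z)) = (424 + A)*(1/(2*Z)) = (424 + A)/(2*Z))
O = -520 (O = -6 + 2*(-257) = -6 - 514 = -520)
F(C) = -520*C
(-499283 + v)/((55358 + F(-483)) + N(665, b(15))) = (-499283 - 195083/4)/((55358 - 520*(-483)) + (1/2)*(424 + (3/4 - 1/4*15))/665) = -2192215/(4*((55358 + 251160) + (1/2)*(1/665)*(424 + (3/4 - 15/4)))) = -2192215/(4*(306518 + (1/2)*(1/665)*(424 - 3))) = -2192215/(4*(306518 + (1/2)*(1/665)*421)) = -2192215/(4*(306518 + 421/1330)) = -2192215/(4*407669361/1330) = -2192215/4*1330/407669361 = -1457822975/815338722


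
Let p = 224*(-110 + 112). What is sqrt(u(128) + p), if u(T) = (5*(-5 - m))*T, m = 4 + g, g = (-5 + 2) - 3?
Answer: 8*I*sqrt(23) ≈ 38.367*I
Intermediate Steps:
g = -6 (g = -3 - 3 = -6)
m = -2 (m = 4 - 6 = -2)
p = 448 (p = 224*2 = 448)
u(T) = -15*T (u(T) = (5*(-5 - 1*(-2)))*T = (5*(-5 + 2))*T = (5*(-3))*T = -15*T)
sqrt(u(128) + p) = sqrt(-15*128 + 448) = sqrt(-1920 + 448) = sqrt(-1472) = 8*I*sqrt(23)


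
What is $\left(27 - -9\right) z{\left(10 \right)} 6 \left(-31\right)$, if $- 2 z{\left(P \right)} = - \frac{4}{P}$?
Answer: $- \frac{6696}{5} \approx -1339.2$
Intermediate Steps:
$z{\left(P \right)} = \frac{2}{P}$ ($z{\left(P \right)} = - \frac{\left(-4\right) \frac{1}{P}}{2} = \frac{2}{P}$)
$\left(27 - -9\right) z{\left(10 \right)} 6 \left(-31\right) = \left(27 - -9\right) \frac{2}{10} \cdot 6 \left(-31\right) = \left(27 + 9\right) 2 \cdot \frac{1}{10} \left(-186\right) = 36 \cdot \frac{1}{5} \left(-186\right) = \frac{36}{5} \left(-186\right) = - \frac{6696}{5}$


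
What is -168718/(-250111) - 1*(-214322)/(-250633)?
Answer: -11317991248/62686070263 ≈ -0.18055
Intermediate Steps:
-168718/(-250111) - 1*(-214322)/(-250633) = -168718*(-1/250111) + 214322*(-1/250633) = 168718/250111 - 214322/250633 = -11317991248/62686070263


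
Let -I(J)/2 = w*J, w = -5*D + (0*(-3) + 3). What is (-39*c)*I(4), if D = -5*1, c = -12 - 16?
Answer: -244608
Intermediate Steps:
c = -28
D = -5
w = 28 (w = -5*(-5) + (0*(-3) + 3) = 25 + (0 + 3) = 25 + 3 = 28)
I(J) = -56*J
(-39*c)*I(4) = (-39*(-28))*(-56*4) = 1092*(-224) = -244608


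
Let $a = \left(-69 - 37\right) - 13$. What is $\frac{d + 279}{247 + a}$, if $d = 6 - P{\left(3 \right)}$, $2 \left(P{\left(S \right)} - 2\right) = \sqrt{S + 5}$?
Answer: $\frac{283}{128} - \frac{\sqrt{2}}{128} \approx 2.1999$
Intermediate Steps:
$P{\left(S \right)} = 2 + \frac{\sqrt{5 + S}}{2}$ ($P{\left(S \right)} = 2 + \frac{\sqrt{S + 5}}{2} = 2 + \frac{\sqrt{5 + S}}{2}$)
$a = -119$ ($a = -106 - 13 = -119$)
$d = 4 - \sqrt{2}$ ($d = 6 - \left(2 + \frac{\sqrt{5 + 3}}{2}\right) = 6 - \left(2 + \frac{\sqrt{8}}{2}\right) = 6 - \left(2 + \frac{2 \sqrt{2}}{2}\right) = 6 - \left(2 + \sqrt{2}\right) = 4 - \sqrt{2} \approx 2.5858$)
$\frac{d + 279}{247 + a} = \frac{\left(4 - \sqrt{2}\right) + 279}{247 - 119} = \frac{283 - \sqrt{2}}{128} = \left(283 - \sqrt{2}\right) \frac{1}{128} = \frac{283}{128} - \frac{\sqrt{2}}{128}$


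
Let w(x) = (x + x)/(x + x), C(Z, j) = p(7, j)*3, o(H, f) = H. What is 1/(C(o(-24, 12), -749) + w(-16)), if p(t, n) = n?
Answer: -1/2246 ≈ -0.00044524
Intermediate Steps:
C(Z, j) = 3*j (C(Z, j) = j*3 = 3*j)
w(x) = 1 (w(x) = (2*x)/((2*x)) = (2*x)*(1/(2*x)) = 1)
1/(C(o(-24, 12), -749) + w(-16)) = 1/(3*(-749) + 1) = 1/(-2247 + 1) = 1/(-2246) = -1/2246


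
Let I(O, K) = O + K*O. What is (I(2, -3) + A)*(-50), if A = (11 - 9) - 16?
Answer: 900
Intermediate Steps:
A = -14 (A = 2 - 16 = -14)
(I(2, -3) + A)*(-50) = (2*(1 - 3) - 14)*(-50) = (2*(-2) - 14)*(-50) = (-4 - 14)*(-50) = -18*(-50) = 900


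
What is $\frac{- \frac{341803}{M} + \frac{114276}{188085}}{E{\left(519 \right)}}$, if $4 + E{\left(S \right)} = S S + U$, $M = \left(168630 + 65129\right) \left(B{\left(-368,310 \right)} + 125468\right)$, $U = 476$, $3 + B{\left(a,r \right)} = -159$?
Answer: $\frac{1115746779596283}{495527973230922378490} \approx 2.2516 \cdot 10^{-6}$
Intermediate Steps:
$B{\left(a,r \right)} = -162$ ($B{\left(a,r \right)} = -3 - 159 = -162$)
$M = 29291405254$ ($M = \left(168630 + 65129\right) \left(-162 + 125468\right) = 233759 \cdot 125306 = 29291405254$)
$E{\left(S \right)} = 472 + S^{2}$ ($E{\left(S \right)} = -4 + \left(S S + 476\right) = -4 + \left(S^{2} + 476\right) = -4 + \left(476 + S^{2}\right) = 472 + S^{2}$)
$\frac{- \frac{341803}{M} + \frac{114276}{188085}}{E{\left(519 \right)}} = \frac{- \frac{341803}{29291405254} + \frac{114276}{188085}}{472 + 519^{2}} = \frac{\left(-341803\right) \frac{1}{29291405254} + 114276 \cdot \frac{1}{188085}}{472 + 269361} = \frac{- \frac{341803}{29291405254} + \frac{38092}{62695}}{269833} = \frac{1115746779596283}{1836424652399530} \cdot \frac{1}{269833} = \frac{1115746779596283}{495527973230922378490}$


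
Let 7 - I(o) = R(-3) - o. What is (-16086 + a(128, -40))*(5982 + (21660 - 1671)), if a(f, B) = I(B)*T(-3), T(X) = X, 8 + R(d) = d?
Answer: -416055420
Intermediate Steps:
R(d) = -8 + d
I(o) = 18 + o (I(o) = 7 - ((-8 - 3) - o) = 7 - (-11 - o) = 7 + (11 + o) = 18 + o)
a(f, B) = -54 - 3*B (a(f, B) = (18 + B)*(-3) = -54 - 3*B)
(-16086 + a(128, -40))*(5982 + (21660 - 1671)) = (-16086 + (-54 - 3*(-40)))*(5982 + (21660 - 1671)) = (-16086 + (-54 + 120))*(5982 + 19989) = (-16086 + 66)*25971 = -16020*25971 = -416055420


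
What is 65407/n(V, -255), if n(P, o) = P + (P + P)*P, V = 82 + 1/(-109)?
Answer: 777100567/160714071 ≈ 4.8353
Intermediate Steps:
V = 8937/109 (V = 82 - 1/109 = 8937/109 ≈ 81.991)
n(P, o) = P + 2*P² (n(P, o) = P + (2*P)*P = P + 2*P²)
65407/n(V, -255) = 65407/((8937*(1 + 2*(8937/109))/109)) = 65407/((8937*(1 + 17874/109)/109)) = 65407/(((8937/109)*(17983/109))) = 65407/(160714071/11881) = 65407*(11881/160714071) = 777100567/160714071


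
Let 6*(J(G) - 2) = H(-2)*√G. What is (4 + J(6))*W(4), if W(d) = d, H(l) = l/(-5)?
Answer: 24 + 4*√6/15 ≈ 24.653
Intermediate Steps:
H(l) = -l/5 (H(l) = l*(-⅕) = -l/5)
J(G) = 2 + √G/15 (J(G) = 2 + ((-⅕*(-2))*√G)/6 = 2 + (2*√G/5)/6 = 2 + √G/15)
(4 + J(6))*W(4) = (4 + (2 + √6/15))*4 = (6 + √6/15)*4 = 24 + 4*√6/15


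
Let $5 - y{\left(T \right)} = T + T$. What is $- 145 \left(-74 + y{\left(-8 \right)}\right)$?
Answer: $7685$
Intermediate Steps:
$y{\left(T \right)} = 5 - 2 T$ ($y{\left(T \right)} = 5 - \left(T + T\right) = 5 - 2 T$)
$- 145 \left(-74 + y{\left(-8 \right)}\right) = - 145 \left(-74 + \left(5 - -16\right)\right) = - 145 \left(-74 + \left(5 + 16\right)\right) = - 145 \left(-74 + 21\right) = \left(-145\right) \left(-53\right) = 7685$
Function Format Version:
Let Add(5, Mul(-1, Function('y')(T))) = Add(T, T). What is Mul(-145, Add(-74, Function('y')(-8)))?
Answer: 7685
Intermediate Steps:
Function('y')(T) = Add(5, Mul(-2, T)) (Function('y')(T) = Add(5, Mul(-1, Add(T, T))) = Add(5, Mul(-1, Mul(2, T))) = Add(5, Mul(-2, T)))
Mul(-145, Add(-74, Function('y')(-8))) = Mul(-145, Add(-74, Add(5, Mul(-2, -8)))) = Mul(-145, Add(-74, Add(5, 16))) = Mul(-145, Add(-74, 21)) = Mul(-145, -53) = 7685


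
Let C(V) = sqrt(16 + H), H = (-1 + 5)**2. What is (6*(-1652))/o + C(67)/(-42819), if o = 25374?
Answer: -1652/4229 - 4*sqrt(2)/42819 ≈ -0.39077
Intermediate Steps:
H = 16 (H = 4**2 = 16)
C(V) = 4*sqrt(2) (C(V) = sqrt(16 + 16) = sqrt(32) = 4*sqrt(2))
(6*(-1652))/o + C(67)/(-42819) = (6*(-1652))/25374 + (4*sqrt(2))/(-42819) = -9912*1/25374 + (4*sqrt(2))*(-1/42819) = -1652/4229 - 4*sqrt(2)/42819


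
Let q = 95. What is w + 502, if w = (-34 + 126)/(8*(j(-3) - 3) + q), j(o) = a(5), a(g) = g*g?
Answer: 136134/271 ≈ 502.34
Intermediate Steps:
a(g) = g**2
j(o) = 25 (j(o) = 5**2 = 25)
w = 92/271 (w = (-34 + 126)/(8*(25 - 3) + 95) = 92/(8*22 + 95) = 92/(176 + 95) = 92/271 ≈ 0.33948)
w + 502 = 92/271 + 502 = 136134/271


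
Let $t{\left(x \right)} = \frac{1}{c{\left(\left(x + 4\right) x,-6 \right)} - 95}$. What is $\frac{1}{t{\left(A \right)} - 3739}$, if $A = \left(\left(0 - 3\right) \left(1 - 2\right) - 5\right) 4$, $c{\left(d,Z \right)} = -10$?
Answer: $- \frac{105}{392596} \approx -0.00026745$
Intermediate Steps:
$A = -8$ ($A = \left(\left(-3\right) \left(-1\right) - 5\right) 4 = \left(3 - 5\right) 4 = \left(-2\right) 4 = -8$)
$t{\left(x \right)} = - \frac{1}{105}$ ($t{\left(x \right)} = \frac{1}{-10 - 95} = \frac{1}{-105} = - \frac{1}{105}$)
$\frac{1}{t{\left(A \right)} - 3739} = \frac{1}{- \frac{1}{105} - 3739} = \frac{1}{- \frac{392596}{105}} = - \frac{105}{392596}$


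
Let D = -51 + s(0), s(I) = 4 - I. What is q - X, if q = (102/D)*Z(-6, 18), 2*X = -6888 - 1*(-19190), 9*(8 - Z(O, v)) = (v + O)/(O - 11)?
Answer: -289921/47 ≈ -6168.5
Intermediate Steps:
Z(O, v) = 8 - (O + v)/(9*(-11 + O)) (Z(O, v) = 8 - (v + O)/(9*(O - 11)) = 8 - (O + v)/(9*(-11 + O)))
X = 6151 (X = (-6888 - 1*(-19190))/2 = (-6888 + 19190)/2 = (½)*12302 = 6151)
D = -47 (D = -51 + (4 - 1*0) = -51 + (4 + 0) = -51 + 4 = -47)
q = -824/47 (q = (102/(-47))*((-792 - 1*18 + 71*(-6))/(9*(-11 - 6))) = (102*(-1/47))*((⅑)*(-792 - 18 - 426)/(-17)) = -34*(-1)*(-1236)/(141*17) = -102/47*412/51 = -824/47 ≈ -17.532)
q - X = -824/47 - 1*6151 = -824/47 - 6151 = -289921/47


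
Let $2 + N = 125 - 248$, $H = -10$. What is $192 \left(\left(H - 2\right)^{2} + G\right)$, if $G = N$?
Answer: $3648$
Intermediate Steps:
$N = -125$ ($N = -2 + \left(125 - 248\right) = -2 - 123 = -125$)
$G = -125$
$192 \left(\left(H - 2\right)^{2} + G\right) = 192 \left(\left(-10 - 2\right)^{2} - 125\right) = 192 \left(\left(-12\right)^{2} - 125\right) = 192 \left(144 - 125\right) = 192 \cdot 19 = 3648$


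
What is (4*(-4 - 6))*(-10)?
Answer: 400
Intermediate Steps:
(4*(-4 - 6))*(-10) = (4*(-10))*(-10) = -40*(-10) = 400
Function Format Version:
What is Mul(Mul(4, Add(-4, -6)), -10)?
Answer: 400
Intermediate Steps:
Mul(Mul(4, Add(-4, -6)), -10) = Mul(Mul(4, -10), -10) = Mul(-40, -10) = 400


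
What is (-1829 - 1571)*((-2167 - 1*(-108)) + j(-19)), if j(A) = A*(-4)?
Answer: 6742200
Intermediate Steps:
j(A) = -4*A
(-1829 - 1571)*((-2167 - 1*(-108)) + j(-19)) = (-1829 - 1571)*((-2167 - 1*(-108)) - 4*(-19)) = -3400*((-2167 + 108) + 76) = -3400*(-2059 + 76) = -3400*(-1983) = 6742200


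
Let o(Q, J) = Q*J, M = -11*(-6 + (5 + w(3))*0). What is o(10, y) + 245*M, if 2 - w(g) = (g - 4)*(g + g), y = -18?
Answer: 15990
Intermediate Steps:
w(g) = 2 - 2*g*(-4 + g) (w(g) = 2 - (g - 4)*(g + g) = 2 - (-4 + g)*2*g = 2 - 2*g*(-4 + g))
M = 66 (M = -11*(-6 + (5 + (2 - 2*3² + 8*3))*0) = -11*(-6 + (5 + (2 - 2*9 + 24))*0) = -11*(-6 + (5 + (2 - 18 + 24))*0) = -11*(-6 + (5 + 8)*0) = -11*(-6 + 13*0) = -11*(-6 + 0) = -11*(-6) = 66)
o(Q, J) = J*Q
o(10, y) + 245*M = -18*10 + 245*66 = -180 + 16170 = 15990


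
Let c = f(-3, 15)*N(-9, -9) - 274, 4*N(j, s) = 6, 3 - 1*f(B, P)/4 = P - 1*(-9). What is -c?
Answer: 400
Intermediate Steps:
f(B, P) = -24 - 4*P (f(B, P) = 12 - 4*(P - 1*(-9)) = 12 - 4*(P + 9) = 12 - 4*(9 + P) = 12 + (-36 - 4*P) = -24 - 4*P)
N(j, s) = 3/2 (N(j, s) = (1/4)*6 = 3/2)
c = -400 (c = (-24 - 4*15)*(3/2) - 274 = (-24 - 60)*(3/2) - 274 = -84*3/2 - 274 = -126 - 274 = -400)
-c = -1*(-400) = 400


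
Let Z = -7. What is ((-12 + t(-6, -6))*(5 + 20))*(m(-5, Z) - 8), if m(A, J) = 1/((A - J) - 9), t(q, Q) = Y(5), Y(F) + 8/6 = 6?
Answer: 10450/7 ≈ 1492.9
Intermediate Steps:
Y(F) = 14/3 (Y(F) = -4/3 + 6 = 14/3)
t(q, Q) = 14/3
m(A, J) = 1/(-9 + A - J)
((-12 + t(-6, -6))*(5 + 20))*(m(-5, Z) - 8) = ((-12 + 14/3)*(5 + 20))*(1/(-9 - 5 - 1*(-7)) - 8) = (-22/3*25)*(1/(-9 - 5 + 7) - 8) = -550*(1/(-7) - 8)/3 = -550*(-⅐ - 8)/3 = -550/3*(-57/7) = 10450/7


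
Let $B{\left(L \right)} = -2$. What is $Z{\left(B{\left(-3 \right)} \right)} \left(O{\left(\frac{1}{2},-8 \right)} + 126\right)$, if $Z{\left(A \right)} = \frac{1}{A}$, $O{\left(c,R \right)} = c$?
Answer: $- \frac{253}{4} \approx -63.25$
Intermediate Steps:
$Z{\left(B{\left(-3 \right)} \right)} \left(O{\left(\frac{1}{2},-8 \right)} + 126\right) = \frac{\frac{1}{2} + 126}{-2} = - \frac{\frac{1}{2} + 126}{2} = \left(- \frac{1}{2}\right) \frac{253}{2} = - \frac{253}{4}$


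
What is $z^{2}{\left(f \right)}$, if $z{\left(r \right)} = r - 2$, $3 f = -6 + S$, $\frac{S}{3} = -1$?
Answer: $25$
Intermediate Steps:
$S = -3$ ($S = 3 \left(-1\right) = -3$)
$f = -3$ ($f = \frac{-6 - 3}{3} = \frac{1}{3} \left(-9\right) = -3$)
$z{\left(r \right)} = -2 + r$ ($z{\left(r \right)} = r - 2 = -2 + r$)
$z^{2}{\left(f \right)} = \left(-2 - 3\right)^{2} = \left(-5\right)^{2} = 25$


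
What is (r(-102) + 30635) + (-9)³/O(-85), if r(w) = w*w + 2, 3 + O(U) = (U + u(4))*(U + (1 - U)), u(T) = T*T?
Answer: 328409/8 ≈ 41051.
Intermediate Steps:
u(T) = T²
O(U) = 13 + U (O(U) = -3 + (U + 4²)*(U + (1 - U)) = -3 + (U + 16)*1 = -3 + (16 + U)*1 = -3 + (16 + U) = 13 + U)
r(w) = 2 + w² (r(w) = w² + 2 = 2 + w²)
(r(-102) + 30635) + (-9)³/O(-85) = ((2 + (-102)²) + 30635) + (-9)³/(13 - 85) = ((2 + 10404) + 30635) - 729/(-72) = (10406 + 30635) - 729*(-1/72) = 41041 + 81/8 = 328409/8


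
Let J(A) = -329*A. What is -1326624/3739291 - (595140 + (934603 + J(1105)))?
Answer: -4360755012242/3739291 ≈ -1.1662e+6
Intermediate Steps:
-1326624/3739291 - (595140 + (934603 + J(1105))) = -1326624/3739291 - (595140 + (934603 - 329*1105)) = -1326624*1/3739291 - (595140 + (934603 - 363545)) = -1326624/3739291 - (595140 + 571058) = -1326624/3739291 - 1*1166198 = -1326624/3739291 - 1166198 = -4360755012242/3739291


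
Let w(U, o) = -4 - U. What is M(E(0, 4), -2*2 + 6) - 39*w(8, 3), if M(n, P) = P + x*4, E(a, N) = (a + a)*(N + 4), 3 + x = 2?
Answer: 466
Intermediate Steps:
x = -1 (x = -3 + 2 = -1)
E(a, N) = 2*a*(4 + N) (E(a, N) = (2*a)*(4 + N) = 2*a*(4 + N))
M(n, P) = -4 + P (M(n, P) = P - 1*4 = P - 4 = -4 + P)
M(E(0, 4), -2*2 + 6) - 39*w(8, 3) = (-4 + (-2*2 + 6)) - 39*(-4 - 1*8) = (-4 + (-4 + 6)) - 39*(-4 - 8) = (-4 + 2) - 39*(-12) = -2 + 468 = 466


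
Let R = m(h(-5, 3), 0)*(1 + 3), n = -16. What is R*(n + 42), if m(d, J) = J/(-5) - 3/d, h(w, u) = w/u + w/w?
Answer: 468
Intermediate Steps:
h(w, u) = 1 + w/u (h(w, u) = w/u + 1 = 1 + w/u)
m(d, J) = -3/d - J/5 (m(d, J) = J*(-⅕) - 3/d = -J/5 - 3/d = -3/d - J/5)
R = 18 (R = (-3*3/(3 - 5) - ⅕*0)*(1 + 3) = (-3/((⅓)*(-2)) + 0)*4 = (-3/(-⅔) + 0)*4 = (-3*(-3/2) + 0)*4 = (9/2 + 0)*4 = (9/2)*4 = 18)
R*(n + 42) = 18*(-16 + 42) = 18*26 = 468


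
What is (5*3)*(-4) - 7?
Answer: -67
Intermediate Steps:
(5*3)*(-4) - 7 = 15*(-4) - 7 = -60 - 7 = -67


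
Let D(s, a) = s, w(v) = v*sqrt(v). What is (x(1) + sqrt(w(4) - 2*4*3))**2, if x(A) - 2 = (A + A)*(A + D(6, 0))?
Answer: 240 + 128*I ≈ 240.0 + 128.0*I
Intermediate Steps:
w(v) = v**(3/2)
x(A) = 2 + 2*A*(6 + A) (x(A) = 2 + (A + A)*(A + 6) = 2 + (2*A)*(6 + A) = 2 + 2*A*(6 + A))
(x(1) + sqrt(w(4) - 2*4*3))**2 = ((2 + 2*1**2 + 12*1) + sqrt(4**(3/2) - 2*4*3))**2 = ((2 + 2*1 + 12) + sqrt(8 - 8*3))**2 = ((2 + 2 + 12) + sqrt(8 - 24))**2 = (16 + sqrt(-16))**2 = (16 + 4*I)**2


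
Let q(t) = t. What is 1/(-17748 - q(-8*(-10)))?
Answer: -1/17828 ≈ -5.6092e-5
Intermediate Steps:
1/(-17748 - q(-8*(-10))) = 1/(-17748 - (-8)*(-10)) = 1/(-17748 - 1*80) = 1/(-17748 - 80) = 1/(-17828) = -1/17828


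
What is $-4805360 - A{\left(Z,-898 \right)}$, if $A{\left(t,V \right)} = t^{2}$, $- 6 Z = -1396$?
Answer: $- \frac{43735444}{9} \approx -4.8595 \cdot 10^{6}$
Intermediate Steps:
$Z = \frac{698}{3}$ ($Z = \left(- \frac{1}{6}\right) \left(-1396\right) = \frac{698}{3} \approx 232.67$)
$-4805360 - A{\left(Z,-898 \right)} = -4805360 - \left(\frac{698}{3}\right)^{2} = -4805360 - \frac{487204}{9} = - \frac{43735444}{9}$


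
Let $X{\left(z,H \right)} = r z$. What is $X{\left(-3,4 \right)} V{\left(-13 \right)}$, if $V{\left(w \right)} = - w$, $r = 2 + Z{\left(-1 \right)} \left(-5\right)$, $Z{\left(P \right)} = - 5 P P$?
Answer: $-1053$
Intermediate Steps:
$Z{\left(P \right)} = - 5 P^{2}$
$r = 27$ ($r = 2 + - 5 \left(-1\right)^{2} \left(-5\right) = 2 + \left(-5\right) 1 \left(-5\right) = 2 - -25 = 2 + 25 = 27$)
$X{\left(z,H \right)} = 27 z$
$X{\left(-3,4 \right)} V{\left(-13 \right)} = 27 \left(-3\right) \left(\left(-1\right) \left(-13\right)\right) = \left(-81\right) 13 = -1053$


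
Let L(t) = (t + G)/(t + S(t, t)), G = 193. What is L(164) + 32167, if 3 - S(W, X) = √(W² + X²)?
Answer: 833162182/25903 - 58548*√2/25903 ≈ 32162.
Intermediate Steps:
S(W, X) = 3 - √(W² + X²)
L(t) = (193 + t)/(3 + t - √2*√(t²)) (L(t) = (t + 193)/(t + (3 - √(t² + t²))) = (193 + t)/(t + (3 - √(2*t²))) = (193 + t)/(t + (3 - √2*√(t²))) = (193 + t)/(3 + t - √2*√(t²)))
L(164) + 32167 = (193 + 164)/(3 + 164 - √2*√(164²)) + 32167 = 357/(3 + 164 - √2*√26896) + 32167 = 357/(3 + 164 - 1*√2*164) + 32167 = 357/(3 + 164 - 164*√2) + 32167 = 357/(167 - 164*√2) + 32167 = 32167 + 357/(167 - 164*√2)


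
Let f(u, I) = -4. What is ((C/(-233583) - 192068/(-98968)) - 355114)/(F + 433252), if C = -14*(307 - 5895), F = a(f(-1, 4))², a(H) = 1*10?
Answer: -15430863301489/18830645120784 ≈ -0.81946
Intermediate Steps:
a(H) = 10
F = 100 (F = 10² = 100)
C = 78232 (C = -14*(-5588) = 78232)
((C/(-233583) - 192068/(-98968)) - 355114)/(F + 433252) = ((78232/(-233583) - 192068/(-98968)) - 355114)/(100 + 433252) = ((78232*(-1/233583) - 192068*(-1/98968)) - 355114)/433352 = ((-11176/33369 + 48017/24742) - 355114)*(1/433352) = (1325762681/825615798 - 355114)*(1/433352) = -293186402728291/825615798*1/433352 = -15430863301489/18830645120784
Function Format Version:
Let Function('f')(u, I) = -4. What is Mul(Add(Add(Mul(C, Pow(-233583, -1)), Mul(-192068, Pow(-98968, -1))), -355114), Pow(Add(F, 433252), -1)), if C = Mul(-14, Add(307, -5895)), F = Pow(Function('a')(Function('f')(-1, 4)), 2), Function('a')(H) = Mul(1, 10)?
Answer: Rational(-15430863301489, 18830645120784) ≈ -0.81946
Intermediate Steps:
Function('a')(H) = 10
F = 100 (F = Pow(10, 2) = 100)
C = 78232 (C = Mul(-14, -5588) = 78232)
Mul(Add(Add(Mul(C, Pow(-233583, -1)), Mul(-192068, Pow(-98968, -1))), -355114), Pow(Add(F, 433252), -1)) = Mul(Add(Add(Mul(78232, Pow(-233583, -1)), Mul(-192068, Pow(-98968, -1))), -355114), Pow(Add(100, 433252), -1)) = Mul(Add(Add(Mul(78232, Rational(-1, 233583)), Mul(-192068, Rational(-1, 98968))), -355114), Pow(433352, -1)) = Mul(Add(Add(Rational(-11176, 33369), Rational(48017, 24742)), -355114), Rational(1, 433352)) = Mul(Add(Rational(1325762681, 825615798), -355114), Rational(1, 433352)) = Mul(Rational(-293186402728291, 825615798), Rational(1, 433352)) = Rational(-15430863301489, 18830645120784)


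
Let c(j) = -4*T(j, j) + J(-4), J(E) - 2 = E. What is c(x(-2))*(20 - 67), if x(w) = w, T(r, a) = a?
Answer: -282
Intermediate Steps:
J(E) = 2 + E
c(j) = -2 - 4*j (c(j) = -4*j + (2 - 4) = -4*j - 2 = -2 - 4*j)
c(x(-2))*(20 - 67) = (-2 - 4*(-2))*(20 - 67) = (-2 + 8)*(-47) = 6*(-47) = -282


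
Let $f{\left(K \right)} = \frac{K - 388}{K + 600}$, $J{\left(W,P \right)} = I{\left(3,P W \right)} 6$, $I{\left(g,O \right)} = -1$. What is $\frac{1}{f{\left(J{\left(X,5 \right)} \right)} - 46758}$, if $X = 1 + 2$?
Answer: $- \frac{297}{13887323} \approx -2.1386 \cdot 10^{-5}$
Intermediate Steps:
$X = 3$
$J{\left(W,P \right)} = -6$ ($J{\left(W,P \right)} = \left(-1\right) 6 = -6$)
$f{\left(K \right)} = \frac{-388 + K}{600 + K}$
$\frac{1}{f{\left(J{\left(X,5 \right)} \right)} - 46758} = \frac{1}{\frac{-388 - 6}{600 - 6} - 46758} = \frac{1}{\frac{1}{594} \left(-394\right) - 46758} = \frac{1}{- \frac{197}{297} - 46758} = \frac{1}{- \frac{13887323}{297}} = - \frac{297}{13887323}$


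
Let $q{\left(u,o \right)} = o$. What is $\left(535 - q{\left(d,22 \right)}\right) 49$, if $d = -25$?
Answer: $25137$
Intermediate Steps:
$\left(535 - q{\left(d,22 \right)}\right) 49 = \left(535 - 22\right) 49 = 513 \cdot 49 = 25137$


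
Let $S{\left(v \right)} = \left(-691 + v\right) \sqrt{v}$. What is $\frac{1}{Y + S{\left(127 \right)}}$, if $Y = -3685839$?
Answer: $- \frac{1228613}{4528456245243} + \frac{188 \sqrt{127}}{4528456245243} \approx -2.7084 \cdot 10^{-7}$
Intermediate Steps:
$S{\left(v \right)} = \sqrt{v} \left(-691 + v\right)$
$\frac{1}{Y + S{\left(127 \right)}} = \frac{1}{-3685839 + \sqrt{127} \left(-691 + 127\right)} = \frac{1}{-3685839 + \sqrt{127} \left(-564\right)} = \frac{1}{-3685839 - 564 \sqrt{127}}$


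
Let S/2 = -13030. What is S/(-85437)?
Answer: 26060/85437 ≈ 0.30502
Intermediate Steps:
S = -26060 (S = 2*(-13030) = -26060)
S/(-85437) = -26060/(-85437) = -26060*(-1/85437) = 26060/85437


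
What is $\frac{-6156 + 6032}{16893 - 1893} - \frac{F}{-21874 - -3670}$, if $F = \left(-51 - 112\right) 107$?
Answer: $- \frac{3664893}{3792500} \approx -0.96635$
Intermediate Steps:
$F = -17441$ ($F = \left(-163\right) 107 = -17441$)
$\frac{-6156 + 6032}{16893 - 1893} - \frac{F}{-21874 - -3670} = \frac{-6156 + 6032}{16893 - 1893} - - \frac{17441}{-21874 - -3670} = - \frac{124}{16893 - 1893} - - \frac{17441}{-21874 + 3670} = - \frac{124}{16893 - 1893} - - \frac{17441}{-18204} = - \frac{124}{15000} - \left(-17441\right) \left(- \frac{1}{18204}\right) = \left(-124\right) \frac{1}{15000} - \frac{17441}{18204} = - \frac{31}{3750} - \frac{17441}{18204} = - \frac{3664893}{3792500}$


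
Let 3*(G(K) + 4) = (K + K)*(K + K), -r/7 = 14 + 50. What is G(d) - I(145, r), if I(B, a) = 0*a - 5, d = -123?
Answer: 20173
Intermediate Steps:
r = -448 (r = -7*(14 + 50) = -7*64 = -448)
I(B, a) = -5 (I(B, a) = 0 - 5 = -5)
G(K) = -4 + 4*K²/3 (G(K) = -4 + ((K + K)*(K + K))/3 = -4 + ((2*K)*(2*K))/3 = -4 + (4*K²)/3 = -4 + 4*K²/3)
G(d) - I(145, r) = (-4 + (4/3)*(-123)²) - 1*(-5) = (-4 + (4/3)*15129) + 5 = (-4 + 20172) + 5 = 20168 + 5 = 20173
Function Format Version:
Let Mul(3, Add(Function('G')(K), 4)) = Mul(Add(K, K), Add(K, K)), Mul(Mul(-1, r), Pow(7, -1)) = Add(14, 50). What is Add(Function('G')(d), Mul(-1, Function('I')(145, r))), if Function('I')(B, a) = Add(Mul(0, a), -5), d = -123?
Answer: 20173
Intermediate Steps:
r = -448 (r = Mul(-7, Add(14, 50)) = Mul(-7, 64) = -448)
Function('I')(B, a) = -5 (Function('I')(B, a) = Add(0, -5) = -5)
Function('G')(K) = Add(-4, Mul(Rational(4, 3), Pow(K, 2))) (Function('G')(K) = Add(-4, Mul(Rational(1, 3), Mul(Add(K, K), Add(K, K)))) = Add(-4, Mul(Rational(1, 3), Mul(Mul(2, K), Mul(2, K)))) = Add(-4, Mul(Rational(1, 3), Mul(4, Pow(K, 2)))) = Add(-4, Mul(Rational(4, 3), Pow(K, 2))))
Add(Function('G')(d), Mul(-1, Function('I')(145, r))) = Add(Add(-4, Mul(Rational(4, 3), Pow(-123, 2))), Mul(-1, -5)) = Add(Add(-4, Mul(Rational(4, 3), 15129)), 5) = Add(Add(-4, 20172), 5) = Add(20168, 5) = 20173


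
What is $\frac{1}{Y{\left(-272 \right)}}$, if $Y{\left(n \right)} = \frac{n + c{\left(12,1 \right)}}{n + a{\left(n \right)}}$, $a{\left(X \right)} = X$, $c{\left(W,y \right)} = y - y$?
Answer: $2$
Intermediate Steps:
$c{\left(W,y \right)} = 0$
$Y{\left(n \right)} = \frac{1}{2}$ ($Y{\left(n \right)} = \frac{n + 0}{n + n} = \frac{n}{2 n} = n \frac{1}{2 n} = \frac{1}{2}$)
$\frac{1}{Y{\left(-272 \right)}} = \frac{1}{\frac{1}{2}} = 2$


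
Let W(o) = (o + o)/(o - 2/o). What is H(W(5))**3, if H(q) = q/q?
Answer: 1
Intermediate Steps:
W(o) = 2*o/(o - 2/o) (W(o) = (2*o)/(o - 2/o) = 2*o/(o - 2/o))
H(q) = 1
H(W(5))**3 = 1**3 = 1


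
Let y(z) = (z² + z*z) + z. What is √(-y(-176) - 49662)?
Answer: 3*I*√12382 ≈ 333.82*I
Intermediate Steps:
y(z) = z + 2*z² (y(z) = (z² + z²) + z = 2*z² + z = z + 2*z²)
√(-y(-176) - 49662) = √(-(-176)*(1 + 2*(-176)) - 49662) = √(-(-176)*(1 - 352) - 49662) = √(-(-176)*(-351) - 49662) = √(-1*61776 - 49662) = √(-61776 - 49662) = √(-111438) = 3*I*√12382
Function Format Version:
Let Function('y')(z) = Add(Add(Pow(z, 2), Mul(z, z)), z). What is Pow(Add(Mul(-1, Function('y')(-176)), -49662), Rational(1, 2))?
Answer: Mul(3, I, Pow(12382, Rational(1, 2))) ≈ Mul(333.82, I)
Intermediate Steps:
Function('y')(z) = Add(z, Mul(2, Pow(z, 2))) (Function('y')(z) = Add(Add(Pow(z, 2), Pow(z, 2)), z) = Add(Mul(2, Pow(z, 2)), z) = Add(z, Mul(2, Pow(z, 2))))
Pow(Add(Mul(-1, Function('y')(-176)), -49662), Rational(1, 2)) = Pow(Add(Mul(-1, Mul(-176, Add(1, Mul(2, -176)))), -49662), Rational(1, 2)) = Pow(Add(Mul(-1, Mul(-176, Add(1, -352))), -49662), Rational(1, 2)) = Pow(Add(Mul(-1, Mul(-176, -351)), -49662), Rational(1, 2)) = Pow(Add(Mul(-1, 61776), -49662), Rational(1, 2)) = Pow(Add(-61776, -49662), Rational(1, 2)) = Pow(-111438, Rational(1, 2)) = Mul(3, I, Pow(12382, Rational(1, 2)))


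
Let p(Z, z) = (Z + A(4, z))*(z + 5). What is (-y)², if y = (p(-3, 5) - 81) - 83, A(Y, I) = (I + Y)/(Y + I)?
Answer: 33856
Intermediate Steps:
A(Y, I) = 1 (A(Y, I) = (I + Y)/(I + Y) = 1)
p(Z, z) = (1 + Z)*(5 + z) (p(Z, z) = (Z + 1)*(z + 5) = (1 + Z)*(5 + z))
y = -184 (y = ((5 + 5 + 5*(-3) - 3*5) - 81) - 83 = ((5 + 5 - 15 - 15) - 81) - 83 = (-20 - 81) - 83 = -101 - 83 = -184)
(-y)² = (-1*(-184))² = 184² = 33856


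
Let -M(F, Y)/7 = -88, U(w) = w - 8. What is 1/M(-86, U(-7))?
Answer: 1/616 ≈ 0.0016234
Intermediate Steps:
U(w) = -8 + w
M(F, Y) = 616 (M(F, Y) = -7*(-88) = 616)
1/M(-86, U(-7)) = 1/616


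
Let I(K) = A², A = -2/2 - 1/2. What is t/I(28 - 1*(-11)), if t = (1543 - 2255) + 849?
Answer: 548/9 ≈ 60.889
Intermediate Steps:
t = 137 (t = -712 + 849 = 137)
A = -3/2 (A = -2*½ - 1*½ = -1 - ½ = -3/2 ≈ -1.5000)
I(K) = 9/4 (I(K) = (-3/2)² = 9/4)
t/I(28 - 1*(-11)) = 137/(9/4) = 137*(4/9) = 548/9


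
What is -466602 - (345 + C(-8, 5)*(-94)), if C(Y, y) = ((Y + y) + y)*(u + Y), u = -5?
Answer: -469391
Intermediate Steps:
C(Y, y) = (-5 + Y)*(Y + 2*y) (C(Y, y) = ((Y + y) + y)*(-5 + Y) = (Y + 2*y)*(-5 + Y) = (-5 + Y)*(Y + 2*y))
-466602 - (345 + C(-8, 5)*(-94)) = -466602 - (345 + ((-8)**2 - 10*5 - 5*(-8) + 2*(-8)*5)*(-94)) = -466602 - (345 + (64 - 50 + 40 - 80)*(-94)) = -466602 - (345 - 26*(-94)) = -466602 - (345 + 2444) = -466602 - 1*2789 = -466602 - 2789 = -469391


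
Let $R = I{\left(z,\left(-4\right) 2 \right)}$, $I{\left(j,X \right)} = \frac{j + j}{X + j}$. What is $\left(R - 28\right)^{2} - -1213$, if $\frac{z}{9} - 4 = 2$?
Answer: $\frac{989777}{529} \approx 1871.0$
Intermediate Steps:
$z = 54$ ($z = 36 + 9 \cdot 2 = 36 + 18 = 54$)
$I{\left(j,X \right)} = \frac{2 j}{X + j}$
$R = \frac{54}{23}$ ($R = 2 \cdot 54 \frac{1}{\left(-4\right) 2 + 54} = 2 \cdot 54 \frac{1}{-8 + 54} = 2 \cdot 54 \cdot \frac{1}{46} = \frac{54}{23} \approx 2.3478$)
$\left(R - 28\right)^{2} - -1213 = \left(\frac{54}{23} - 28\right)^{2} - -1213 = \left(- \frac{590}{23}\right)^{2} + 1213 = \frac{348100}{529} + 1213 = \frac{989777}{529}$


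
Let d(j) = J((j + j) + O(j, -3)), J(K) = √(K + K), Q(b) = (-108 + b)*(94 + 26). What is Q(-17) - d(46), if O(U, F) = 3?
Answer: -15000 - √190 ≈ -15014.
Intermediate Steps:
Q(b) = -12960 + 120*b (Q(b) = (-108 + b)*120 = -12960 + 120*b)
J(K) = √2*√K (J(K) = √(2*K) = √2*√K)
d(j) = √2*√(3 + 2*j) (d(j) = √2*√((j + j) + 3) = √2*√(2*j + 3) = √2*√(3 + 2*j))
Q(-17) - d(46) = (-12960 + 120*(-17)) - √(6 + 4*46) = (-12960 - 2040) - √(6 + 184) = -15000 - √190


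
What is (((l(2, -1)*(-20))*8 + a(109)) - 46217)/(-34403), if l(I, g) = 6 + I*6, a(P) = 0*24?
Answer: 49097/34403 ≈ 1.4271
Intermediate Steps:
a(P) = 0
l(I, g) = 6 + 6*I
(((l(2, -1)*(-20))*8 + a(109)) - 46217)/(-34403) = ((((6 + 6*2)*(-20))*8 + 0) - 46217)/(-34403) = ((((6 + 12)*(-20))*8 + 0) - 46217)*(-1/34403) = (((18*(-20))*8 + 0) - 46217)*(-1/34403) = ((-360*8 + 0) - 46217)*(-1/34403) = ((-2880 + 0) - 46217)*(-1/34403) = (-2880 - 46217)*(-1/34403) = -49097*(-1/34403) = 49097/34403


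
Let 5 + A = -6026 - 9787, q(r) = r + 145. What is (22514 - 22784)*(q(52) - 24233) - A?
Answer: 6505538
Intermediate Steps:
q(r) = 145 + r
A = -15818 (A = -5 + (-6026 - 9787) = -5 - 15813 = -15818)
(22514 - 22784)*(q(52) - 24233) - A = (22514 - 22784)*((145 + 52) - 24233) - 1*(-15818) = -270*(197 - 24233) + 15818 = -270*(-24036) + 15818 = 6489720 + 15818 = 6505538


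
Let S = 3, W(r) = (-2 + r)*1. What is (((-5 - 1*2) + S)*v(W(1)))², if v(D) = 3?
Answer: 144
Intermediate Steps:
W(r) = -2 + r
(((-5 - 1*2) + S)*v(W(1)))² = (((-5 - 1*2) + 3)*3)² = (((-5 - 2) + 3)*3)² = ((-7 + 3)*3)² = (-4*3)² = (-12)² = 144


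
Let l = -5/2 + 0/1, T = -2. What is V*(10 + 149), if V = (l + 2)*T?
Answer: 159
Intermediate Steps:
l = -5/2 (l = -5*1/2 + 0*1 = -5/2 + 0 = -5/2 ≈ -2.5000)
V = 1 (V = (-5/2 + 2)*(-2) = -1/2*(-2) = 1)
V*(10 + 149) = 1*(10 + 149) = 1*159 = 159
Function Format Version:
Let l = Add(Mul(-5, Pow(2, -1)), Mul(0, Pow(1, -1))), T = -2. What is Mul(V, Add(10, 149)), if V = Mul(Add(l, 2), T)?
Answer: 159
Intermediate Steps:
l = Rational(-5, 2) (l = Add(Mul(-5, Rational(1, 2)), Mul(0, 1)) = Add(Rational(-5, 2), 0) = Rational(-5, 2) ≈ -2.5000)
V = 1 (V = Mul(Add(Rational(-5, 2), 2), -2) = Mul(Rational(-1, 2), -2) = 1)
Mul(V, Add(10, 149)) = Mul(1, Add(10, 149)) = Mul(1, 159) = 159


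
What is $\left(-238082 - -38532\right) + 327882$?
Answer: $128332$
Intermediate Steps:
$\left(-238082 - -38532\right) + 327882 = \left(-238082 + 38532\right) + 327882 = -199550 + 327882 = 128332$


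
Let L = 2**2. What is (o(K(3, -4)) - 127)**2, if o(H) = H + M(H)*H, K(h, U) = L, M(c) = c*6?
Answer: 729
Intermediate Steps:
M(c) = 6*c
L = 4
K(h, U) = 4
o(H) = H + 6*H**2 (o(H) = H + (6*H)*H = H + 6*H**2)
(o(K(3, -4)) - 127)**2 = (4*(1 + 6*4) - 127)**2 = (4*(1 + 24) - 127)**2 = (4*25 - 127)**2 = (100 - 127)**2 = (-27)**2 = 729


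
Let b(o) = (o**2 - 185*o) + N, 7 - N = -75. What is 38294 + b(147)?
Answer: 32790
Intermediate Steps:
N = 82 (N = 7 - 1*(-75) = 7 + 75 = 82)
b(o) = 82 + o**2 - 185*o (b(o) = (o**2 - 185*o) + 82 = 82 + o**2 - 185*o)
38294 + b(147) = 38294 + (82 + 147**2 - 185*147) = 38294 + (82 + 21609 - 27195) = 38294 - 5504 = 32790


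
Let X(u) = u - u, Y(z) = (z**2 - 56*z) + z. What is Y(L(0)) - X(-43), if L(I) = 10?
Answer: -450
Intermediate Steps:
Y(z) = z**2 - 55*z
X(u) = 0
Y(L(0)) - X(-43) = 10*(-55 + 10) - 1*0 = 10*(-45) + 0 = -450 + 0 = -450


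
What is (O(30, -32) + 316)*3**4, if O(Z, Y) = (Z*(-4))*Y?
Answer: 336636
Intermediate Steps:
O(Z, Y) = -4*Y*Z (O(Z, Y) = (-4*Z)*Y = -4*Y*Z)
(O(30, -32) + 316)*3**4 = (-4*(-32)*30 + 316)*3**4 = (3840 + 316)*81 = 4156*81 = 336636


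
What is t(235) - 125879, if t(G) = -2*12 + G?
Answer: -125668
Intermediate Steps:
t(G) = -24 + G
t(235) - 125879 = (-24 + 235) - 125879 = 211 - 125879 = -125668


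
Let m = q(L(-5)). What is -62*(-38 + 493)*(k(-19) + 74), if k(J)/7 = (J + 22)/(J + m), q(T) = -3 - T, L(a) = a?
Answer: -34895770/17 ≈ -2.0527e+6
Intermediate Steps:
m = 2 (m = -3 - 1*(-5) = -3 + 5 = 2)
k(J) = 7*(22 + J)/(2 + J) (k(J) = 7*((J + 22)/(J + 2)) = 7*((22 + J)/(2 + J)) = 7*(22 + J)/(2 + J))
-62*(-38 + 493)*(k(-19) + 74) = -62*(-38 + 493)*(7*(22 - 19)/(2 - 19) + 74) = -28210*(7*3/(-17) + 74) = -28210*(7*(-1/17)*3 + 74) = -28210*(-21/17 + 74) = -28210*1237/17 = -62*562835/17 = -34895770/17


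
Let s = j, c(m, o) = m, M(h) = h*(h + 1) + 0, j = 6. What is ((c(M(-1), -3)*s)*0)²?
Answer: 0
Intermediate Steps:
M(h) = h*(1 + h) (M(h) = h*(1 + h) + 0 = h*(1 + h))
s = 6
((c(M(-1), -3)*s)*0)² = ((-(1 - 1)*6)*0)² = ((-1*0*6)*0)² = ((0*6)*0)² = (0*0)² = 0² = 0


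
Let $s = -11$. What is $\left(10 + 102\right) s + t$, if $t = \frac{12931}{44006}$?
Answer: $- \frac{54202461}{44006} \approx -1231.7$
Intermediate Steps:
$t = \frac{12931}{44006}$ ($t = 12931 \cdot \frac{1}{44006} = \frac{12931}{44006} \approx 0.29385$)
$\left(10 + 102\right) s + t = \left(10 + 102\right) \left(-11\right) + \frac{12931}{44006} = 112 \left(-11\right) + \frac{12931}{44006} = -1232 + \frac{12931}{44006} = - \frac{54202461}{44006}$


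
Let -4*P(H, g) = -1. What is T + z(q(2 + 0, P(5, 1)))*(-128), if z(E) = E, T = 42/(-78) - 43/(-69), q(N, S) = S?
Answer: -28628/897 ≈ -31.915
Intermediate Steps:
P(H, g) = 1/4 (P(H, g) = -1/4*(-1) = 1/4)
T = 76/897 (T = 42*(-1/78) - 43*(-1/69) = -7/13 + 43/69 = 76/897 ≈ 0.084727)
T + z(q(2 + 0, P(5, 1)))*(-128) = 76/897 + (1/4)*(-128) = 76/897 - 32 = -28628/897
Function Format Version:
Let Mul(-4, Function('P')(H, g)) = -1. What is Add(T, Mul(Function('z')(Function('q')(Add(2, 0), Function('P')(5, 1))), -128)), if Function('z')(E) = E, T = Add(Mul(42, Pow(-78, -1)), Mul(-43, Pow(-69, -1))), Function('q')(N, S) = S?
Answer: Rational(-28628, 897) ≈ -31.915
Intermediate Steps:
Function('P')(H, g) = Rational(1, 4) (Function('P')(H, g) = Mul(Rational(-1, 4), -1) = Rational(1, 4))
T = Rational(76, 897) (T = Add(Mul(42, Rational(-1, 78)), Mul(-43, Rational(-1, 69))) = Add(Rational(-7, 13), Rational(43, 69)) = Rational(76, 897) ≈ 0.084727)
Add(T, Mul(Function('z')(Function('q')(Add(2, 0), Function('P')(5, 1))), -128)) = Add(Rational(76, 897), Mul(Rational(1, 4), -128)) = Add(Rational(76, 897), -32) = Rational(-28628, 897)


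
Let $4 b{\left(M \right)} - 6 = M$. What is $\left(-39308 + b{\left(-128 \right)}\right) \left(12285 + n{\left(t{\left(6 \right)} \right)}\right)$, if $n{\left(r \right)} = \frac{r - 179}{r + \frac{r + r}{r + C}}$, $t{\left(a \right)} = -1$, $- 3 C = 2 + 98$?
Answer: $- \frac{95213725245}{194} \approx -4.9079 \cdot 10^{8}$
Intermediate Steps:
$b{\left(M \right)} = \frac{3}{2} + \frac{M}{4}$
$C = - \frac{100}{3}$ ($C = - \frac{2 + 98}{3} = \left(- \frac{1}{3}\right) 100 = - \frac{100}{3} \approx -33.333$)
$n{\left(r \right)} = \frac{-179 + r}{r + \frac{2 r}{- \frac{100}{3} + r}}$ ($n{\left(r \right)} = \frac{r - 179}{r + \frac{r + r}{r - \frac{100}{3}}} = \frac{-179 + r}{r + \frac{2 r}{- \frac{100}{3} + r}}$)
$\left(-39308 + b{\left(-128 \right)}\right) \left(12285 + n{\left(t{\left(6 \right)} \right)}\right) = \left(-39308 + \left(\frac{3}{2} + \frac{1}{4} \left(-128\right)\right)\right) \left(12285 + \frac{17900 - -637 + 3 \left(-1\right)^{2}}{\left(-1\right) \left(-94 + 3 \left(-1\right)\right)}\right) = \left(-39308 + \left(\frac{3}{2} - 32\right)\right) \left(12285 - \frac{17900 + 637 + 3 \cdot 1}{-94 - 3}\right) = \left(-39308 - \frac{61}{2}\right) \left(12285 - \frac{17900 + 637 + 3}{-97}\right) = - \frac{78677 \left(12285 - \left(- \frac{1}{97}\right) 18540\right)}{2} = - \frac{78677 \left(12285 + \frac{18540}{97}\right)}{2} = \left(- \frac{78677}{2}\right) \frac{1210185}{97} = - \frac{95213725245}{194}$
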